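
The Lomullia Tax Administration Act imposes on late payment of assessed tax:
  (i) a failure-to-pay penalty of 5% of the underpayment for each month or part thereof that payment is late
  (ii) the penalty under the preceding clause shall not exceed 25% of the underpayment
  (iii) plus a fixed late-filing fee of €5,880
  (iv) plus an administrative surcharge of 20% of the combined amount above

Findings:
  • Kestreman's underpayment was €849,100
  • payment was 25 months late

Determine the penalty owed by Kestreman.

€261,786

Accrued rate: 5% × 25 = 125%, capped at 25% → 25%
Failure-to-pay penalty: 25% of €849,100 = €212,275
Penalty before surcharge: €212,275 + €5,880 = €218,155
Administrative surcharge: 20% of €218,155 = €43,631
Total penalty: €218,155 + €43,631 = €261,786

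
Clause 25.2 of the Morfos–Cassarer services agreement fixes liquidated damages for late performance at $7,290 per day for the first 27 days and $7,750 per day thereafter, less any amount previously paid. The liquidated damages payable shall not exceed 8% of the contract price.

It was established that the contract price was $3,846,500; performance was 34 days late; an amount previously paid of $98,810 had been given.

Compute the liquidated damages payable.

First 27 days: 27 × $7,290 = $196,830
Remaining days: (34 − 27) × $7,750 = $54,250
Accrued per-day damages: $196,830 + $54,250 = $251,080
Less amount previously paid: $251,080 − $98,810 = $152,270
Cap: 8% of $3,846,500 = $307,720
Cap at $307,720: $152,270 is within the cap, no reduction.

$152,270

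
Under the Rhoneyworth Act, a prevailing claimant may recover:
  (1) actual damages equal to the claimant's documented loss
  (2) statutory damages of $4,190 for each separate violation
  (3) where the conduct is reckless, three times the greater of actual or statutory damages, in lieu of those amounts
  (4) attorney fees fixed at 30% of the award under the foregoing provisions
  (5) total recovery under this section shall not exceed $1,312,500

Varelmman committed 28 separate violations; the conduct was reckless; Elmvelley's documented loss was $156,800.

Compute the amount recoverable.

$611,520

Statutory damages: 28 × $4,190 = $117,320
Greater of actual damages ($156,800) or statutory damages ($117,320): $156,800
Trebled: 3 × $156,800 = $470,400
Attorney fees: 30% of $470,400 = $141,120
Total before cap: $470,400 + $141,120 = $611,520
Cap at $1,312,500: $611,520 is within the cap, no reduction.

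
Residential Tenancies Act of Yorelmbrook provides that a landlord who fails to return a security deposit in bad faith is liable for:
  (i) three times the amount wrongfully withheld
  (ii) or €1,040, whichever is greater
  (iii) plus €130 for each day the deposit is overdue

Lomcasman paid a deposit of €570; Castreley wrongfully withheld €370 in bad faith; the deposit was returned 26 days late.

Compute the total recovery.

Trebled: 3 × €370 = €1,110
Minimum €1,040: €1,110 meets the minimum, no increase.
Late-return penalty: 26 × €130 = €3,380
Damages plus late penalty: €1,110 + €3,380 = €4,490

Recovery: €4,490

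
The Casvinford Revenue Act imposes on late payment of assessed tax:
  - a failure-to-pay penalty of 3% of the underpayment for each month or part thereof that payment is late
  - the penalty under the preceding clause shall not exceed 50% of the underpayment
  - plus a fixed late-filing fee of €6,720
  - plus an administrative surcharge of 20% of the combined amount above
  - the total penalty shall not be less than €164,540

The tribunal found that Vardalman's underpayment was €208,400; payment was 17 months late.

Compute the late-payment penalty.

€164,540

Accrued rate: 3% × 17 = 51%, capped at 50% → 50%
Failure-to-pay penalty: 50% of €208,400 = €104,200
Penalty before surcharge: €104,200 + €6,720 = €110,920
Administrative surcharge: 20% of €110,920 = €22,184
Total penalty: €110,920 + €22,184 = €133,104
Minimum €164,540: €133,104 is below the minimum → €164,540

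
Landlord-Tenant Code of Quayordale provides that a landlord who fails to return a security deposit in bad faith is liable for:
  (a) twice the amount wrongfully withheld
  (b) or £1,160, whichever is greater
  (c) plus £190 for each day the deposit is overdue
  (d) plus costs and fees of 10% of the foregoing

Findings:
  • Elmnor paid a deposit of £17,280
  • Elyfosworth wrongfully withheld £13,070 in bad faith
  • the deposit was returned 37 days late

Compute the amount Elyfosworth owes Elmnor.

Doubled: 2 × £13,070 = £26,140
Minimum £1,160: £26,140 meets the minimum, no increase.
Late-return penalty: 37 × £190 = £7,030
Damages plus late penalty: £26,140 + £7,030 = £33,170
Costs and fees: 10% of £33,170 = £3,317
Total recovery: £33,170 + £3,317 = £36,487

Recovery: £36,487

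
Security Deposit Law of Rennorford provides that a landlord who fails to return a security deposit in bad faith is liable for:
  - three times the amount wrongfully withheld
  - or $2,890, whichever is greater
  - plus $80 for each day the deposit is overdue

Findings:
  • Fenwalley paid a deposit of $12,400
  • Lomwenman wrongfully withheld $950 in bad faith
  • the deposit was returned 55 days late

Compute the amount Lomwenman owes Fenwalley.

$7,290

Trebled: 3 × $950 = $2,850
Minimum $2,890: $2,850 is below the minimum → $2,890
Late-return penalty: 55 × $80 = $4,400
Damages plus late penalty: $2,890 + $4,400 = $7,290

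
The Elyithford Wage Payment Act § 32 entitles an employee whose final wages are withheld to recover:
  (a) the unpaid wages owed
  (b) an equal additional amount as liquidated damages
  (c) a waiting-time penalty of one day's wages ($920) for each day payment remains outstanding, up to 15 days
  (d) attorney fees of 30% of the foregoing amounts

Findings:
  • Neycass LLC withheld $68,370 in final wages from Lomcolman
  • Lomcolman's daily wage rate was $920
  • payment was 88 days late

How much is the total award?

$195,702

Liquidated damages (equal amount): $68,370
Penalty days: min(88, 15) = 15
Waiting-time penalty: 15 × $920 = $13,800
Subtotal: $68,370 + $68,370 + $13,800 = $150,540
Attorney fees: 30% of $150,540 = $45,162
Total award: $150,540 + $45,162 = $195,702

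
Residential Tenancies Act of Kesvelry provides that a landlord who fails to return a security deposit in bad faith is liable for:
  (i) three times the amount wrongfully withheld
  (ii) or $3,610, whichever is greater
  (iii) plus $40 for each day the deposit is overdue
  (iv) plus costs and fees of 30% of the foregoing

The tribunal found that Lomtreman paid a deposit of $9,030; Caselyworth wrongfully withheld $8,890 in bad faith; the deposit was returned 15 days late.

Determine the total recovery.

Trebled: 3 × $8,890 = $26,670
Minimum $3,610: $26,670 meets the minimum, no increase.
Late-return penalty: 15 × $40 = $600
Damages plus late penalty: $26,670 + $600 = $27,270
Costs and fees: 30% of $27,270 = $8,181
Total recovery: $27,270 + $8,181 = $35,451

$35,451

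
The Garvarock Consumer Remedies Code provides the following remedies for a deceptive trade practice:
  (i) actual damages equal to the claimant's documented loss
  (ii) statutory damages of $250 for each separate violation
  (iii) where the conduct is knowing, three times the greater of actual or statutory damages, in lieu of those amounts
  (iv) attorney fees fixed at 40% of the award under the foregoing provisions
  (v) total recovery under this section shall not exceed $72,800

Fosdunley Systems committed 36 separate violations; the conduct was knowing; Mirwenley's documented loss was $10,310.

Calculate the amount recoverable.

Total recovery: $43,302

Statutory damages: 36 × $250 = $9,000
Greater of actual damages ($10,310) or statutory damages ($9,000): $10,310
Trebled: 3 × $10,310 = $30,930
Attorney fees: 40% of $30,930 = $12,372
Total before cap: $30,930 + $12,372 = $43,302
Cap at $72,800: $43,302 is within the cap, no reduction.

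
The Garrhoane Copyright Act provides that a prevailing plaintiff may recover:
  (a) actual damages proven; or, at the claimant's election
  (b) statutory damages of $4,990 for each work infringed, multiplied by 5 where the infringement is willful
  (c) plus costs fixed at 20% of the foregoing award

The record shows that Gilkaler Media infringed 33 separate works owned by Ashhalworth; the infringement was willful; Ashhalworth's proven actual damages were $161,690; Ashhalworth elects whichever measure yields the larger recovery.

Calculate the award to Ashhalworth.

$988,020

Statutory damages: 33 × $4,990 = $164,670
Multiplied by 5: 5 × $164,670 = $823,350
Greater of actual damages ($161,690) or enhanced statutory damages ($823,350): $823,350
Costs: 20% of $823,350 = $164,670
Award plus costs: $823,350 + $164,670 = $988,020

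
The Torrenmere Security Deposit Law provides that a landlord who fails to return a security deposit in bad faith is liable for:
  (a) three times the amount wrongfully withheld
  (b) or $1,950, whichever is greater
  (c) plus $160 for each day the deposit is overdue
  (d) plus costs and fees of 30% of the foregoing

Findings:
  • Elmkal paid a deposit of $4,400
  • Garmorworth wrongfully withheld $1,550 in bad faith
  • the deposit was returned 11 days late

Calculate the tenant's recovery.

$8,333

Trebled: 3 × $1,550 = $4,650
Minimum $1,950: $4,650 meets the minimum, no increase.
Late-return penalty: 11 × $160 = $1,760
Damages plus late penalty: $4,650 + $1,760 = $6,410
Costs and fees: 30% of $6,410 = $1,923
Total recovery: $6,410 + $1,923 = $8,333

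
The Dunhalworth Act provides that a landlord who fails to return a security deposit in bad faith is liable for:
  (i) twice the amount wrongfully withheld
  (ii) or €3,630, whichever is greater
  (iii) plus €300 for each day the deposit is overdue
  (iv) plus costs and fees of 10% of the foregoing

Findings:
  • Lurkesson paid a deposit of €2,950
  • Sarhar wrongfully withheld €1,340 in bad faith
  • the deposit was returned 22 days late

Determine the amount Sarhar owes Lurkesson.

Recovery: €11,253

Doubled: 2 × €1,340 = €2,680
Minimum €3,630: €2,680 is below the minimum → €3,630
Late-return penalty: 22 × €300 = €6,600
Damages plus late penalty: €3,630 + €6,600 = €10,230
Costs and fees: 10% of €10,230 = €1,023
Total recovery: €10,230 + €1,023 = €11,253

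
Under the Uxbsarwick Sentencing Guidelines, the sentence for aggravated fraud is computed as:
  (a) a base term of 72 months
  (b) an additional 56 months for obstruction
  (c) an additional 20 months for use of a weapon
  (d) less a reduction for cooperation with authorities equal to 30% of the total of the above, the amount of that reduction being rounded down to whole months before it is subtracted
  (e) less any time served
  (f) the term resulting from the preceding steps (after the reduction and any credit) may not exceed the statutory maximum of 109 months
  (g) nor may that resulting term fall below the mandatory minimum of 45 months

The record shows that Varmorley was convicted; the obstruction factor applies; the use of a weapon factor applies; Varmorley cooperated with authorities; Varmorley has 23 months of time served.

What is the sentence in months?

Obstruction enhancement: +56 months
Use of a weapon enhancement: +20 months
Adjusted term: 72 months + 56 months + 20 months = 148 months
Cooperation with authorities reduction: 30% of 148 months = 44 months (rounded down)
After reduction: 148 − 44 = 104 months
Less time served: 104 months − 23 months = 81 months
Cap at 109 months: 81 months is within the cap, no reduction.
Minimum 45 months: 81 months meets the minimum, no increase.

81 months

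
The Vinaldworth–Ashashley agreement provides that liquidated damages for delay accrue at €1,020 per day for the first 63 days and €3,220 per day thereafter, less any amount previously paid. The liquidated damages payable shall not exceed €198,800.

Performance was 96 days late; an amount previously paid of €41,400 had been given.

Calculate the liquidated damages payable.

First 63 days: 63 × €1,020 = €64,260
Remaining days: (96 − 63) × €3,220 = €106,260
Accrued per-day damages: €64,260 + €106,260 = €170,520
Less amount previously paid: €170,520 − €41,400 = €129,120
Cap at €198,800: €129,120 is within the cap, no reduction.

Liquidated damages: €129,120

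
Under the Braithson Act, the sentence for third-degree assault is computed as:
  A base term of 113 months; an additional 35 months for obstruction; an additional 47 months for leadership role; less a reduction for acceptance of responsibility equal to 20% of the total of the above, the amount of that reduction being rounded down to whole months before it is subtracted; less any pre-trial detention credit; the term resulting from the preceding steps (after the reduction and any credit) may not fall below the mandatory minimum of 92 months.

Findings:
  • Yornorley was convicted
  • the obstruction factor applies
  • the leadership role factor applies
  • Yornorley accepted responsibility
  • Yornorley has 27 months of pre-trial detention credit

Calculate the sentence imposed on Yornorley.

129 months

Obstruction enhancement: +35 months
Leadership role enhancement: +47 months
Adjusted term: 113 months + 35 months + 47 months = 195 months
Acceptance of responsibility reduction: 20% of 195 months = 39 months (rounded down)
After reduction: 195 − 39 = 156 months
Less pre-trial detention credit: 156 months − 27 months = 129 months
Minimum 92 months: 129 months meets the minimum, no increase.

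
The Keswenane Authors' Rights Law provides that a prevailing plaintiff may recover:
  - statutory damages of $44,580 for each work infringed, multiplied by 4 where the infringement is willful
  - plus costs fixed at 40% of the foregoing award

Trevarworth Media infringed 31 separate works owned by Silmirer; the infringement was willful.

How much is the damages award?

$7,739,088

Statutory damages: 31 × $44,580 = $1,381,980
Multiplied by 4: 4 × $1,381,980 = $5,527,920
Costs: 40% of $5,527,920 = $2,211,168
Award plus costs: $5,527,920 + $2,211,168 = $7,739,088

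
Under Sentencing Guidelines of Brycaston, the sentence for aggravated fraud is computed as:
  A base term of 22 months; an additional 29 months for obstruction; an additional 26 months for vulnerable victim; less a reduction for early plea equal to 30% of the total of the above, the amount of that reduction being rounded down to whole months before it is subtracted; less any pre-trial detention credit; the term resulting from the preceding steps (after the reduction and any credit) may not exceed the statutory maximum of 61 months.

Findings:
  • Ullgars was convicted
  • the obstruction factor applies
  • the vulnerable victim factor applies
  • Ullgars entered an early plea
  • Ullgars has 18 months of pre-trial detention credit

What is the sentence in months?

Obstruction enhancement: +29 months
Vulnerable victim enhancement: +26 months
Adjusted term: 22 months + 29 months + 26 months = 77 months
Early plea reduction: 30% of 77 months = 23 months (rounded down)
After reduction: 77 − 23 = 54 months
Less pre-trial detention credit: 54 months − 18 months = 36 months
Cap at 61 months: 36 months is within the cap, no reduction.

36 months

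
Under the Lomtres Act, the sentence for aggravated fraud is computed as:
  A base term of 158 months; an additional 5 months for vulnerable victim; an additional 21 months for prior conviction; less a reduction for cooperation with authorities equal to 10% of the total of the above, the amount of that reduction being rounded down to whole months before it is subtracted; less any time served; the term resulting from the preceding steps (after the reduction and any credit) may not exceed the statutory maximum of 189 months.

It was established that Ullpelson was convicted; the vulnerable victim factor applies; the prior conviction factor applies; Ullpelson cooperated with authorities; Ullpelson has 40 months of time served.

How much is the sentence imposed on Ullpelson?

126 months

Vulnerable victim enhancement: +5 months
Prior conviction enhancement: +21 months
Adjusted term: 158 months + 5 months + 21 months = 184 months
Cooperation with authorities reduction: 10% of 184 months = 18 months (rounded down)
After reduction: 184 − 18 = 166 months
Less time served: 166 months − 40 months = 126 months
Cap at 189 months: 126 months is within the cap, no reduction.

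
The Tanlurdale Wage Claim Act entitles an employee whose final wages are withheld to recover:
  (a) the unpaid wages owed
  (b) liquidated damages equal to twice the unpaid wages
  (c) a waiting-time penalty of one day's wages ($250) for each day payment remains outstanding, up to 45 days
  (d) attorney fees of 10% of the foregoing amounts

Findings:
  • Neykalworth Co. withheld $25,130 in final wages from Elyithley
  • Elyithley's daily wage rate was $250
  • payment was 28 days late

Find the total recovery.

Doubled: 2 × $25,130 = $50,260
Penalty days: min(28, 45) = 28
Waiting-time penalty: 28 × $250 = $7,000
Subtotal: $25,130 + $50,260 + $7,000 = $82,390
Attorney fees: 10% of $82,390 = $8,239
Total award: $82,390 + $8,239 = $90,629

$90,629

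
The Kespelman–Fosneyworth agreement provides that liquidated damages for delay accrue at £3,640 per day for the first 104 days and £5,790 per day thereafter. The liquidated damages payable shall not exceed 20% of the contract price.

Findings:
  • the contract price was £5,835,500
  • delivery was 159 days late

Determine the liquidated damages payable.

First 104 days: 104 × £3,640 = £378,560
Remaining days: (159 − 104) × £5,790 = £318,450
Accrued per-day damages: £378,560 + £318,450 = £697,010
Cap: 20% of £5,835,500 = £1,167,100
Cap at £1,167,100: £697,010 is within the cap, no reduction.

Liquidated damages: £697,010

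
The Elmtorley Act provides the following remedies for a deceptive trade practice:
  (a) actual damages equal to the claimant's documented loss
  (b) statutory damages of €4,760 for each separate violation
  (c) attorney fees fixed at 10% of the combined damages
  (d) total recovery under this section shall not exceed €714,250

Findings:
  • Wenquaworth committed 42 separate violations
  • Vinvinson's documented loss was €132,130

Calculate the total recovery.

€365,255

Statutory damages: 42 × €4,760 = €199,920
Combined damages: €132,130 + €199,920 = €332,050
Attorney fees: 10% of €332,050 = €33,205
Total before cap: €332,050 + €33,205 = €365,255
Cap at €714,250: €365,255 is within the cap, no reduction.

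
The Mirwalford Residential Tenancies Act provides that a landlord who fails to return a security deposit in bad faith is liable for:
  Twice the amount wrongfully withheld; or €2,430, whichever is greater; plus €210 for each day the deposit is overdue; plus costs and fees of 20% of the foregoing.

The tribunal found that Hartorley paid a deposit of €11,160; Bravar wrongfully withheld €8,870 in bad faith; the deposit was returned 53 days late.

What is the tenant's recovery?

€34,644

Doubled: 2 × €8,870 = €17,740
Minimum €2,430: €17,740 meets the minimum, no increase.
Late-return penalty: 53 × €210 = €11,130
Damages plus late penalty: €17,740 + €11,130 = €28,870
Costs and fees: 20% of €28,870 = €5,774
Total recovery: €28,870 + €5,774 = €34,644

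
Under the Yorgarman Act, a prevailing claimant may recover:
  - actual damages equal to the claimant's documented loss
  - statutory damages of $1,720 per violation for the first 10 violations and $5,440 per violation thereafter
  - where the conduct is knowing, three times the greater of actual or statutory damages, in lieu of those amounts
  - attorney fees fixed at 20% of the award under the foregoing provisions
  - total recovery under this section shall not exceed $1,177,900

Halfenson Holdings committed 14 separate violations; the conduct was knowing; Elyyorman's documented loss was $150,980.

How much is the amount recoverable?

$543,528

First 10 violations: 10 × $1,720 = $17,200
Remaining violations: (14 − 10) × $5,440 = $21,760
Statutory damages: $17,200 + $21,760 = $38,960
Greater of actual damages ($150,980) or statutory damages ($38,960): $150,980
Trebled: 3 × $150,980 = $452,940
Attorney fees: 20% of $452,940 = $90,588
Total before cap: $452,940 + $90,588 = $543,528
Cap at $1,177,900: $543,528 is within the cap, no reduction.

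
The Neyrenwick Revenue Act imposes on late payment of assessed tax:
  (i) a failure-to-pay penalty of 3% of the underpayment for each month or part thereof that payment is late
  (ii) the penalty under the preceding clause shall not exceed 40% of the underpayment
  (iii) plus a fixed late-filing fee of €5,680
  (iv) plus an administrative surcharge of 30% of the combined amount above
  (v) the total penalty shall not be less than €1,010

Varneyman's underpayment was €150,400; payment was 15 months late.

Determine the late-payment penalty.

€85,592

Accrued rate: 3% × 15 = 45%, capped at 40% → 40%
Failure-to-pay penalty: 40% of €150,400 = €60,160
Penalty before surcharge: €60,160 + €5,680 = €65,840
Administrative surcharge: 30% of €65,840 = €19,752
Total penalty: €65,840 + €19,752 = €85,592
Minimum €1,010: €85,592 meets the minimum, no increase.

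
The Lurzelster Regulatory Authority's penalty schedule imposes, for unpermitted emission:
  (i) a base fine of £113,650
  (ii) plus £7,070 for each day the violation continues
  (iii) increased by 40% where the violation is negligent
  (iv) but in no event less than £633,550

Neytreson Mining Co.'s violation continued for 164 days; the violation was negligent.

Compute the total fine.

£1,782,382

Per-day component: 164 × £7,070 = £1,159,480
Base plus per-day: £113,650 + £1,159,480 = £1,273,130
Enhancement: 40% of £1,273,130 = £509,252
Enhanced fine: £1,273,130 + £509,252 = £1,782,382
Minimum £633,550: £1,782,382 meets the minimum, no increase.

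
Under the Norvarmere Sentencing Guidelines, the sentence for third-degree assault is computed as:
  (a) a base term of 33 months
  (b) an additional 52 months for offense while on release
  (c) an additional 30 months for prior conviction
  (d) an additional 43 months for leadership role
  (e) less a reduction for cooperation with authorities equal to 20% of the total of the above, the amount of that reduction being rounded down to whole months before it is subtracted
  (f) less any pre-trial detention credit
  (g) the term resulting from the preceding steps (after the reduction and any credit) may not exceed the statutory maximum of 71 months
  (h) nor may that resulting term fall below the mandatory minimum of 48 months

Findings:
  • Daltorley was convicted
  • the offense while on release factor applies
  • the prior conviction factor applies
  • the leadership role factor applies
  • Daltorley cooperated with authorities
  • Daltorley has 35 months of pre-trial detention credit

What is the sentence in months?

71 months

Offense while on release enhancement: +52 months
Prior conviction enhancement: +30 months
Leadership role enhancement: +43 months
Adjusted term: 33 months + 52 months + 30 months + 43 months = 158 months
Cooperation with authorities reduction: 20% of 158 months = 31 months (rounded down)
After reduction: 158 − 31 = 127 months
Less pre-trial detention credit: 127 months − 35 months = 92 months
Cap at 71 months: 92 months exceeds the cap → 71 months
Minimum 48 months: 71 months meets the minimum, no increase.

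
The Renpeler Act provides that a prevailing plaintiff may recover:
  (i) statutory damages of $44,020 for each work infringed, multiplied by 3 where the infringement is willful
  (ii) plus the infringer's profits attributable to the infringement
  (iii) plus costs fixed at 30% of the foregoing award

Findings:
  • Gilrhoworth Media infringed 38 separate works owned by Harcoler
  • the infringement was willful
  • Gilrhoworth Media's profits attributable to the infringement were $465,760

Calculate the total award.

Statutory damages: 38 × $44,020 = $1,672,760
Trebled: 3 × $1,672,760 = $5,018,280
Combined award: $5,018,280 + $465,760 = $5,484,040
Costs: 30% of $5,484,040 = $1,645,212
Award plus costs: $5,484,040 + $1,645,212 = $7,129,252

$7,129,252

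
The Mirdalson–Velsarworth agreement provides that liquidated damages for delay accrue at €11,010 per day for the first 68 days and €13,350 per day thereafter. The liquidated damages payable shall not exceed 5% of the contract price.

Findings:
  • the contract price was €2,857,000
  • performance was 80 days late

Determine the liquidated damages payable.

First 68 days: 68 × €11,010 = €748,680
Remaining days: (80 − 68) × €13,350 = €160,200
Accrued per-day damages: €748,680 + €160,200 = €908,880
Cap: 5% of €2,857,000 = €142,850
Cap at €142,850: €908,880 exceeds the cap → €142,850

€142,850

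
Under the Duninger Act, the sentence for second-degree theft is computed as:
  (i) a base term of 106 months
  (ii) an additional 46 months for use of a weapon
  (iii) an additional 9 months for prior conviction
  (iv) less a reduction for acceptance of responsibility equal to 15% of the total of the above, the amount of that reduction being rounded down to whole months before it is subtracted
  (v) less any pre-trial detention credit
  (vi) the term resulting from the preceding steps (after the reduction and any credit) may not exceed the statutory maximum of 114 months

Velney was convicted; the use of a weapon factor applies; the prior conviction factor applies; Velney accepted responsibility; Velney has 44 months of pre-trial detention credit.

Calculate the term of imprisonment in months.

93 months

Use of a weapon enhancement: +46 months
Prior conviction enhancement: +9 months
Adjusted term: 106 months + 46 months + 9 months = 161 months
Acceptance of responsibility reduction: 15% of 161 months = 24 months (rounded down)
After reduction: 161 − 24 = 137 months
Less pre-trial detention credit: 137 months − 44 months = 93 months
Cap at 114 months: 93 months is within the cap, no reduction.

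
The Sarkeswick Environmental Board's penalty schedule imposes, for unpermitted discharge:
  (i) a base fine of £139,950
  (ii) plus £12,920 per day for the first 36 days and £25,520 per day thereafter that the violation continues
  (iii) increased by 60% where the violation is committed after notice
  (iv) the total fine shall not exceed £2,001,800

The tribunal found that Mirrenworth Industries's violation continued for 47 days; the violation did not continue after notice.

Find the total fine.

£885,790

First 36 days: 36 × £12,920 = £465,120
Remaining days: (47 − 36) × £25,520 = £280,720
Per-day component: £465,120 + £280,720 = £745,840
Base plus per-day: £139,950 + £745,840 = £885,790
The violation did not continue after notice: no 60% increase.
Cap at £2,001,800: £885,790 is within the cap, no reduction.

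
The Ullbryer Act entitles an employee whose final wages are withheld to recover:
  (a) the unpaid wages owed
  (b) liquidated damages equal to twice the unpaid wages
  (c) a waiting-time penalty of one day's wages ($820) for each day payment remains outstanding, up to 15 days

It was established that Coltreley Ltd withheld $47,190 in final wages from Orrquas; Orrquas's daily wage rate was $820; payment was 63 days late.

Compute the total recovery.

Doubled: 2 × $47,190 = $94,380
Penalty days: min(63, 15) = 15
Waiting-time penalty: 15 × $820 = $12,300
Total award: $47,190 + $94,380 + $12,300 = $153,870

$153,870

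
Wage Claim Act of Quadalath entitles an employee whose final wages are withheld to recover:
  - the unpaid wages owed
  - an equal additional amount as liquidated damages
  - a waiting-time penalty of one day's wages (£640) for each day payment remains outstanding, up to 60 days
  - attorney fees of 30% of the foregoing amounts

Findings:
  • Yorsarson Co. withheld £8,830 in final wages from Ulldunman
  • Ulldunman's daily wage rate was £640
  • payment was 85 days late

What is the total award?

Liquidated damages (equal amount): £8,830
Penalty days: min(85, 60) = 60
Waiting-time penalty: 60 × £640 = £38,400
Subtotal: £8,830 + £8,830 + £38,400 = £56,060
Attorney fees: 30% of £56,060 = £16,818
Total award: £56,060 + £16,818 = £72,878

Total award: £72,878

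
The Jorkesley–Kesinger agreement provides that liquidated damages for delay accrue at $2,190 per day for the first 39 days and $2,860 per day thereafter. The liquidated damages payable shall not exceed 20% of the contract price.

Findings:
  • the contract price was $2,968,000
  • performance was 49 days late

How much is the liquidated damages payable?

First 39 days: 39 × $2,190 = $85,410
Remaining days: (49 − 39) × $2,860 = $28,600
Accrued per-day damages: $85,410 + $28,600 = $114,010
Cap: 20% of $2,968,000 = $593,600
Cap at $593,600: $114,010 is within the cap, no reduction.

$114,010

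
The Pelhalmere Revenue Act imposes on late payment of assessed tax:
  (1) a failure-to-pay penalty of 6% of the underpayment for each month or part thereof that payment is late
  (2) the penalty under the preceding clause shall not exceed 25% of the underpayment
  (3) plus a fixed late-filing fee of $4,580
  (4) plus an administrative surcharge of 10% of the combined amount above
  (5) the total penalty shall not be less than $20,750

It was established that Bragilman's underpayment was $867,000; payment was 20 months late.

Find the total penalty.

Accrued rate: 6% × 20 = 120%, capped at 25% → 25%
Failure-to-pay penalty: 25% of $867,000 = $216,750
Penalty before surcharge: $216,750 + $4,580 = $221,330
Administrative surcharge: 10% of $221,330 = $22,133
Total penalty: $221,330 + $22,133 = $243,463
Minimum $20,750: $243,463 meets the minimum, no increase.

$243,463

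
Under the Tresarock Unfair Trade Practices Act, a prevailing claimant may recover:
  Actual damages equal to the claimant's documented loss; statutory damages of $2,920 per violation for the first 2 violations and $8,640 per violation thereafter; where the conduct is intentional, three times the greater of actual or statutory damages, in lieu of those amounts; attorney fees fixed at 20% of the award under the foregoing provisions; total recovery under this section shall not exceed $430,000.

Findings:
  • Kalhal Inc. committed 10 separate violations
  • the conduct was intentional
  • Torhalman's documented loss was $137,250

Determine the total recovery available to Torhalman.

First 2 violations: 2 × $2,920 = $5,840
Remaining violations: (10 − 2) × $8,640 = $69,120
Statutory damages: $5,840 + $69,120 = $74,960
Greater of actual damages ($137,250) or statutory damages ($74,960): $137,250
Trebled: 3 × $137,250 = $411,750
Attorney fees: 20% of $411,750 = $82,350
Total before cap: $411,750 + $82,350 = $494,100
Cap at $430,000: $494,100 exceeds the cap → $430,000

$430,000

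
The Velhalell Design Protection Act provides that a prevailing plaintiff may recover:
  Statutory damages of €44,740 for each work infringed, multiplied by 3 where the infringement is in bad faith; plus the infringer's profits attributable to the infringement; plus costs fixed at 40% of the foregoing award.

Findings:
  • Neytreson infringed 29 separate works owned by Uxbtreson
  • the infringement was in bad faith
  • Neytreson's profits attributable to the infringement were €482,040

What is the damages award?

Statutory damages: 29 × €44,740 = €1,297,460
Trebled: 3 × €1,297,460 = €3,892,380
Combined award: €3,892,380 + €482,040 = €4,374,420
Costs: 40% of €4,374,420 = €1,749,768
Award plus costs: €4,374,420 + €1,749,768 = €6,124,188

€6,124,188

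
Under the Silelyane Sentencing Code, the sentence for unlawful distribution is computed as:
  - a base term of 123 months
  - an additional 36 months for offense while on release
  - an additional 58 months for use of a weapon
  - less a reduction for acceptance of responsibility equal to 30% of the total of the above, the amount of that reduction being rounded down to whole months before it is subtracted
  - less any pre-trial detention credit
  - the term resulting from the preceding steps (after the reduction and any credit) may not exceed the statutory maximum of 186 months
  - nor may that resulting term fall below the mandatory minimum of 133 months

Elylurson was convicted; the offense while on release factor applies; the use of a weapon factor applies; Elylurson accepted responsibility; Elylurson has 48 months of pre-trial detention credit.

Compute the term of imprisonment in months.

133 months

Offense while on release enhancement: +36 months
Use of a weapon enhancement: +58 months
Adjusted term: 123 months + 36 months + 58 months = 217 months
Acceptance of responsibility reduction: 30% of 217 months = 65 months (rounded down)
After reduction: 217 − 65 = 152 months
Less pre-trial detention credit: 152 months − 48 months = 104 months
Cap at 186 months: 104 months is within the cap, no reduction.
Minimum 133 months: 104 months is below the minimum → 133 months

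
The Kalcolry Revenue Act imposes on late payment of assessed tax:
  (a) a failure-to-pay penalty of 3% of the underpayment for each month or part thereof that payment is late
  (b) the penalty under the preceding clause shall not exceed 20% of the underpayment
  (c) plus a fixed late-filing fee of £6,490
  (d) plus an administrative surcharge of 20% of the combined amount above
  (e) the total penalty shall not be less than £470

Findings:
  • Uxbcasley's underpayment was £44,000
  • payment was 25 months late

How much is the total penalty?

Accrued rate: 3% × 25 = 75%, capped at 20% → 20%
Failure-to-pay penalty: 20% of £44,000 = £8,800
Penalty before surcharge: £8,800 + £6,490 = £15,290
Administrative surcharge: 20% of £15,290 = £3,058
Total penalty: £15,290 + £3,058 = £18,348
Minimum £470: £18,348 meets the minimum, no increase.

£18,348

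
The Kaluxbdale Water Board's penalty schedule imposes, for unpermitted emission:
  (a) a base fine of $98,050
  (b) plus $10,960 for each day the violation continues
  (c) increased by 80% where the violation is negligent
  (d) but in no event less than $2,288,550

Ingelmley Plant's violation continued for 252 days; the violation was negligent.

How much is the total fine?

Per-day component: 252 × $10,960 = $2,761,920
Base plus per-day: $98,050 + $2,761,920 = $2,859,970
Enhancement: 80% of $2,859,970 = $2,287,976
Enhanced fine: $2,859,970 + $2,287,976 = $5,147,946
Minimum $2,288,550: $5,147,946 meets the minimum, no increase.

$5,147,946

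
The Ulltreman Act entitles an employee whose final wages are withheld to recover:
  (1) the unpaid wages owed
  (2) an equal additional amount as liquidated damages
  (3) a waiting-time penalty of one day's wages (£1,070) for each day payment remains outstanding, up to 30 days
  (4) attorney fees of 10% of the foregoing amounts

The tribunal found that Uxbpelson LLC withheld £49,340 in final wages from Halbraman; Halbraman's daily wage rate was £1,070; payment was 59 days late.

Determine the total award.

Liquidated damages (equal amount): £49,340
Penalty days: min(59, 30) = 30
Waiting-time penalty: 30 × £1,070 = £32,100
Subtotal: £49,340 + £49,340 + £32,100 = £130,780
Attorney fees: 10% of £130,780 = £13,078
Total award: £130,780 + £13,078 = £143,858

£143,858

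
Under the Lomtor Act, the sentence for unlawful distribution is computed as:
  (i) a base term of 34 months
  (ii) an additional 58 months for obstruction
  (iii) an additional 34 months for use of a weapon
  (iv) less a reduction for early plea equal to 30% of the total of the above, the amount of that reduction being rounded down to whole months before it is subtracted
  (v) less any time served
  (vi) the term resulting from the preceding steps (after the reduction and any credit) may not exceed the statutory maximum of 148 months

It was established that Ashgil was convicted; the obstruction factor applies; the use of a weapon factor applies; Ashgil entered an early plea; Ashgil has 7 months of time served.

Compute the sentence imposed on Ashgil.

82 months

Obstruction enhancement: +58 months
Use of a weapon enhancement: +34 months
Adjusted term: 34 months + 58 months + 34 months = 126 months
Early plea reduction: 30% of 126 months = 37 months (rounded down)
After reduction: 126 − 37 = 89 months
Less time served: 89 months − 7 months = 82 months
Cap at 148 months: 82 months is within the cap, no reduction.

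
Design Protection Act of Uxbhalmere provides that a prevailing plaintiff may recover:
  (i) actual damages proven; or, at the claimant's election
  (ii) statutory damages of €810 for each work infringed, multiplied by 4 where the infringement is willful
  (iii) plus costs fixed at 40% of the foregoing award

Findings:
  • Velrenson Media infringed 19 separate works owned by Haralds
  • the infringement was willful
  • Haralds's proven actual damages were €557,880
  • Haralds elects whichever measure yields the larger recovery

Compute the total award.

Statutory damages: 19 × €810 = €15,390
Multiplied by 4: 4 × €15,390 = €61,560
Greater of actual damages (€557,880) or enhanced statutory damages (€61,560): €557,880
Costs: 40% of €557,880 = €223,152
Award plus costs: €557,880 + €223,152 = €781,032

€781,032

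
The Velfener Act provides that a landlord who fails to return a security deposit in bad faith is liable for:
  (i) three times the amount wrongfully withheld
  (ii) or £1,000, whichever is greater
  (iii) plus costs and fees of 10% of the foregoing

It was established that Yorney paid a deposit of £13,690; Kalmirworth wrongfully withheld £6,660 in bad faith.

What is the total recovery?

Trebled: 3 × £6,660 = £19,980
Minimum £1,000: £19,980 meets the minimum, no increase.
Costs and fees: 10% of £19,980 = £1,998
Total recovery: £19,980 + £1,998 = £21,978

£21,978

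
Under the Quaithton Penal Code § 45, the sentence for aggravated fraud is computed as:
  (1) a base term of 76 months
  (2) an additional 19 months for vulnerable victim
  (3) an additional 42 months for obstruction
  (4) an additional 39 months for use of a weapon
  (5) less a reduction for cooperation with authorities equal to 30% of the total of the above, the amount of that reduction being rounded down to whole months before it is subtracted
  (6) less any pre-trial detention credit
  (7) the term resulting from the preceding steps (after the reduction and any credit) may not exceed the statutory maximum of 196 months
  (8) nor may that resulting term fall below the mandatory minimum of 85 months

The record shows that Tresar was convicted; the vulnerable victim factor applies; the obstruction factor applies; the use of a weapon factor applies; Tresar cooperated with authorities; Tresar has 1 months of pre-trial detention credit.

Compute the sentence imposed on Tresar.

Vulnerable victim enhancement: +19 months
Obstruction enhancement: +42 months
Use of a weapon enhancement: +39 months
Adjusted term: 76 months + 19 months + 42 months + 39 months = 176 months
Cooperation with authorities reduction: 30% of 176 months = 52 months (rounded down)
After reduction: 176 − 52 = 124 months
Less pre-trial detention credit: 124 months − 1 months = 123 months
Cap at 196 months: 123 months is within the cap, no reduction.
Minimum 85 months: 123 months meets the minimum, no increase.

Sentence: 123 months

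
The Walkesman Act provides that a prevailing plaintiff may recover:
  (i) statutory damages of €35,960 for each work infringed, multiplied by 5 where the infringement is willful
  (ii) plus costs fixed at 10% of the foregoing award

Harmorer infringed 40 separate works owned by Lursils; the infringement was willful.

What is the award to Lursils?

Statutory damages: 40 × €35,960 = €1,438,400
Multiplied by 5: 5 × €1,438,400 = €7,192,000
Costs: 10% of €7,192,000 = €719,200
Award plus costs: €7,192,000 + €719,200 = €7,911,200

€7,911,200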